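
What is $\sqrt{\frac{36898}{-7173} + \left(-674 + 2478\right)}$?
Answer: $\frac{\sqrt{10283845618}}{2391} \approx 42.413$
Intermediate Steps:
$\sqrt{\frac{36898}{-7173} + \left(-674 + 2478\right)} = \sqrt{36898 \left(- \frac{1}{7173}\right) + 1804} = \sqrt{- \frac{36898}{7173} + 1804} = \sqrt{\frac{12903194}{7173}} = \frac{\sqrt{10283845618}}{2391}$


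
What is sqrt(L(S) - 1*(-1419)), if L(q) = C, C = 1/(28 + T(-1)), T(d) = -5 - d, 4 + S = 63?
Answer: sqrt(204342)/12 ≈ 37.670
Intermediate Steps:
S = 59 (S = -4 + 63 = 59)
C = 1/24 (C = 1/(28 + (-5 - 1*(-1))) = 1/(28 + (-5 + 1)) = 1/(28 - 4) = 1/24 ≈ 0.041667)
L(q) = 1/24
sqrt(L(S) - 1*(-1419)) = sqrt(1/24 - 1*(-1419)) = sqrt(1/24 + 1419) = sqrt(34057/24) = sqrt(204342)/12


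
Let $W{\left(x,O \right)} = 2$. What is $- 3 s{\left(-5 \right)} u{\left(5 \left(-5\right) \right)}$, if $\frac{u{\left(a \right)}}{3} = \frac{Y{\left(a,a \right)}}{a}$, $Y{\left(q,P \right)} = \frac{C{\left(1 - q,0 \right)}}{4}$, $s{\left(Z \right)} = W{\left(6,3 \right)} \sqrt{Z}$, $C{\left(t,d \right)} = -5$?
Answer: $- \frac{9 i \sqrt{5}}{10} \approx - 2.0125 i$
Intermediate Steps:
$s{\left(Z \right)} = 2 \sqrt{Z}$
$Y{\left(q,P \right)} = - \frac{5}{4}$
$u{\left(a \right)} = - \frac{15}{4 a}$ ($u{\left(a \right)} = 3 \left(- \frac{5}{4 a}\right) = - \frac{15}{4 a}$)
$- 3 s{\left(-5 \right)} u{\left(5 \left(-5\right) \right)} = - 3 \cdot 2 \sqrt{-5} \left(- \frac{15}{4 \cdot 5 \left(-5\right)}\right) = - 3 \cdot 2 i \sqrt{5} \left(- \frac{15}{4 \left(-25\right)}\right) = - 3 \cdot 2 i \sqrt{5} \left(\left(- \frac{15}{4}\right) \left(- \frac{1}{25}\right)\right) = - 6 i \sqrt{5} \cdot \frac{3}{20} = - \frac{9 i \sqrt{5}}{10}$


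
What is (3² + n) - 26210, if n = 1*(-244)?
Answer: -26445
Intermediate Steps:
n = -244
(3² + n) - 26210 = (3² - 244) - 26210 = (9 - 244) - 26210 = -235 - 26210 = -26445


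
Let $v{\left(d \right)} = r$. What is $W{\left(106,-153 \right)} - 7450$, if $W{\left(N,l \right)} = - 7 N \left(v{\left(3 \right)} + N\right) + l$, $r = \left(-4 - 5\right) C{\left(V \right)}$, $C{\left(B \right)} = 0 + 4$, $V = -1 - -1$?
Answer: $-59543$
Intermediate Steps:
$V = 0$ ($V = -1 + 1 = 0$)
$C{\left(B \right)} = 4$
$r = -36$ ($r = \left(-4 - 5\right) 4 = \left(-9\right) 4 = -36$)
$v{\left(d \right)} = -36$
$W{\left(N,l \right)} = l - 7 N \left(-36 + N\right)$ ($W{\left(N,l \right)} = - 7 N \left(-36 + N\right) + l = l - 7 N \left(-36 + N\right)$)
$W{\left(106,-153 \right)} - 7450 = \left(-153 - 7 \cdot 106^{2} + 252 \cdot 106\right) - 7450 = \left(-153 - 78652 + 26712\right) - 7450 = -52093 - 7450 = -59543$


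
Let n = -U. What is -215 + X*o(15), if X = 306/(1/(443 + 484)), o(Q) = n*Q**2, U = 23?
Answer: -1467951065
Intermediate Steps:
n = -23 (n = -1*23 = -23)
o(Q) = -23*Q**2
X = 283662 (X = 306/(1/927) = 306*927 = 283662)
-215 + X*o(15) = -215 + 283662*(-23*15**2) = -215 + 283662*(-23*225) = -215 + 283662*(-5175) = -215 - 1467950850 = -1467951065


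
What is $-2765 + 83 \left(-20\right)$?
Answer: $-4425$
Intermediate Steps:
$-2765 + 83 \left(-20\right) = -2765 - 1660 = -4425$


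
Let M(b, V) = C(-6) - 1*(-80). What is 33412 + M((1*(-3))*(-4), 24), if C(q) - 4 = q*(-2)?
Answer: 33508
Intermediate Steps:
C(q) = 4 - 2*q (C(q) = 4 + q*(-2) = 4 - 2*q)
M(b, V) = 96 (M(b, V) = (4 - 2*(-6)) - 1*(-80) = (4 + 12) + 80 = 16 + 80 = 96)
33412 + M((1*(-3))*(-4), 24) = 33412 + 96 = 33508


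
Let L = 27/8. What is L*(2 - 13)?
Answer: -297/8 ≈ -37.125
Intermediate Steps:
L = 27/8 (L = 27*(⅛) = 27/8 ≈ 3.3750)
L*(2 - 13) = 27*(2 - 13)/8 = (27/8)*(-11) = -297/8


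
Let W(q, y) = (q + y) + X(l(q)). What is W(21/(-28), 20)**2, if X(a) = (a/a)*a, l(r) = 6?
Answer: 10201/16 ≈ 637.56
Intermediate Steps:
X(a) = a (X(a) = 1*a = a)
W(q, y) = 6 + q + y (W(q, y) = (q + y) + 6 = 6 + q + y)
W(21/(-28), 20)**2 = (6 + 21/(-28) + 20)**2 = (6 + 21*(-1/28) + 20)**2 = (6 - 3/4 + 20)**2 = (101/4)**2 = 10201/16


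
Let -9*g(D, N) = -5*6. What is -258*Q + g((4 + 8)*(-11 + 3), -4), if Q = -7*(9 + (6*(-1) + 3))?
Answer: 32518/3 ≈ 10839.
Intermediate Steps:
g(D, N) = 10/3 (g(D, N) = -(-5)*6/9 = -1/9*(-30) = 10/3)
Q = -42 (Q = -7*(9 + (-6 + 3)) = -7*(9 - 3) = -7*6 = -42)
-258*Q + g((4 + 8)*(-11 + 3), -4) = -258*(-42) + 10/3 = 10836 + 10/3 = 32518/3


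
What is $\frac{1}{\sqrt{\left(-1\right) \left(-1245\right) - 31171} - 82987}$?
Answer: $- \frac{82987}{6886872095} - \frac{i \sqrt{29926}}{6886872095} \approx -1.205 \cdot 10^{-5} - 2.5119 \cdot 10^{-8} i$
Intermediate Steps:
$\frac{1}{\sqrt{\left(-1\right) \left(-1245\right) - 31171} - 82987} = \frac{1}{\sqrt{1245 - 31171} - 82987} = \frac{1}{\sqrt{-29926} - 82987} = \frac{1}{i \sqrt{29926} - 82987} = \frac{1}{-82987 + i \sqrt{29926}}$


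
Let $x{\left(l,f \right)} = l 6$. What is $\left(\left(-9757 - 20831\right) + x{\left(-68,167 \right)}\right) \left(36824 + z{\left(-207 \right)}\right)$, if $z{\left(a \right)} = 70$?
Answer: $-1143566424$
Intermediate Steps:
$x{\left(l,f \right)} = 6 l$
$\left(\left(-9757 - 20831\right) + x{\left(-68,167 \right)}\right) \left(36824 + z{\left(-207 \right)}\right) = \left(\left(-9757 - 20831\right) + 6 \left(-68\right)\right) \left(36824 + 70\right) = \left(\left(-9757 - 20831\right) - 408\right) 36894 = \left(-30588 - 408\right) 36894 = \left(-30996\right) 36894 = -1143566424$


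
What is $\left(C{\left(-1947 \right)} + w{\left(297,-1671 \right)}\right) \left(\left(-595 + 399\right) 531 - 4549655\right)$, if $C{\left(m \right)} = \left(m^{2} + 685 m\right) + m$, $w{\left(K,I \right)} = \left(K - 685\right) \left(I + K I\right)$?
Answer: $-910562368321701$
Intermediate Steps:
$w{\left(K,I \right)} = \left(-685 + K\right) \left(I + I K\right)$
$C{\left(m \right)} = m^{2} + 686 m$
$\left(C{\left(-1947 \right)} + w{\left(297,-1671 \right)}\right) \left(\left(-595 + 399\right) 531 - 4549655\right) = \left(- 1947 \left(686 - 1947\right) - 1671 \left(-685 + 297^{2} - 203148\right)\right) \left(\left(-595 + 399\right) 531 - 4549655\right) = \left(\left(-1947\right) \left(-1261\right) - 1671 \left(-685 + 88209 - 203148\right)\right) \left(\left(-196\right) 531 - 4549655\right) = \left(2455167 - -193207704\right) \left(-104076 - 4549655\right) = \left(2455167 + 193207704\right) \left(-4653731\right) = 195662871 \left(-4653731\right) = -910562368321701$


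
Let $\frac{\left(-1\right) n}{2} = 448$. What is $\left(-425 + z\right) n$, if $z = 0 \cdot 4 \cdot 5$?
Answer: $380800$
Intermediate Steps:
$n = -896$ ($n = \left(-2\right) 448 = -896$)
$z = 0$ ($z = 0 \cdot 5 = 0$)
$\left(-425 + z\right) n = \left(-425 + 0\right) \left(-896\right) = \left(-425\right) \left(-896\right) = 380800$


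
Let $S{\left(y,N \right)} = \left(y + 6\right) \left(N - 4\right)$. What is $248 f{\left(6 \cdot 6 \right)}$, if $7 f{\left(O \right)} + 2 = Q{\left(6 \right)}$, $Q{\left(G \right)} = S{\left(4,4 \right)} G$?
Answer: $- \frac{496}{7} \approx -70.857$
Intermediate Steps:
$S{\left(y,N \right)} = \left(-4 + N\right) \left(6 + y\right)$ ($S{\left(y,N \right)} = \left(6 + y\right) \left(-4 + N\right) = \left(-4 + N\right) \left(6 + y\right)$)
$Q{\left(G \right)} = 0$ ($Q{\left(G \right)} = \left(-24 - 16 + 6 \cdot 4 + 4 \cdot 4\right) G = \left(-24 - 16 + 24 + 16\right) G = 0 G = 0$)
$f{\left(O \right)} = - \frac{2}{7}$ ($f{\left(O \right)} = - \frac{2}{7} + \frac{1}{7} \cdot 0 = - \frac{2}{7} + 0 = - \frac{2}{7}$)
$248 f{\left(6 \cdot 6 \right)} = 248 \left(- \frac{2}{7}\right) = - \frac{496}{7}$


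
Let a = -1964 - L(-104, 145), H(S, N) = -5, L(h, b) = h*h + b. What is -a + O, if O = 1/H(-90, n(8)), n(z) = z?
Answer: 64624/5 ≈ 12925.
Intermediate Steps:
L(h, b) = b + h**2 (L(h, b) = h**2 + b = b + h**2)
O = -1/5 (O = 1/(-5) = -1/5 ≈ -0.20000)
a = -12925 (a = -1964 - (145 + (-104)**2) = -1964 - (145 + 10816) = -1964 - 1*10961 = -1964 - 10961 = -12925)
-a + O = -1*(-12925) - 1/5 = 12925 - 1/5 = 64624/5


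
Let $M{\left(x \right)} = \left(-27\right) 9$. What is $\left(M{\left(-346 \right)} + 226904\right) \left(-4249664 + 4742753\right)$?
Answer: $111764045829$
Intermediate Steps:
$M{\left(x \right)} = -243$
$\left(M{\left(-346 \right)} + 226904\right) \left(-4249664 + 4742753\right) = \left(-243 + 226904\right) \left(-4249664 + 4742753\right) = 226661 \cdot 493089 = 111764045829$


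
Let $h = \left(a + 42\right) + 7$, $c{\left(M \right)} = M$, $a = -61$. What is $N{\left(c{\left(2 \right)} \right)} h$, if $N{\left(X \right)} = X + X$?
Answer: $-48$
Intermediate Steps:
$N{\left(X \right)} = 2 X$
$h = -12$ ($h = \left(-61 + 42\right) + 7 = -19 + 7 = -12$)
$N{\left(c{\left(2 \right)} \right)} h = 2 \cdot 2 \left(-12\right) = 4 \left(-12\right) = -48$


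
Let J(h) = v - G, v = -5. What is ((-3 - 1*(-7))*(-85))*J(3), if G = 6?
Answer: 3740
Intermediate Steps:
J(h) = -11 (J(h) = -5 - 1*6 = -5 - 6 = -11)
((-3 - 1*(-7))*(-85))*J(3) = ((-3 - 1*(-7))*(-85))*(-11) = ((-3 + 7)*(-85))*(-11) = (4*(-85))*(-11) = -340*(-11) = 3740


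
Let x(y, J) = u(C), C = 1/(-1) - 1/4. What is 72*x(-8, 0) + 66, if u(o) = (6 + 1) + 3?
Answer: 786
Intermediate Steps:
C = -5/4 (C = 1*(-1) - 1*¼ = -1 - ¼ = -5/4 ≈ -1.2500)
u(o) = 10 (u(o) = 7 + 3 = 10)
x(y, J) = 10
72*x(-8, 0) + 66 = 72*10 + 66 = 720 + 66 = 786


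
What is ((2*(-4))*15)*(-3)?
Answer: 360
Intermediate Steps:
((2*(-4))*15)*(-3) = -8*15*(-3) = -120*(-3) = 360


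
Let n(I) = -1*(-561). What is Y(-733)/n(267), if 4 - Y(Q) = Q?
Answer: 67/51 ≈ 1.3137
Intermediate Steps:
n(I) = 561
Y(Q) = 4 - Q
Y(-733)/n(267) = (4 - 1*(-733))/561 = (4 + 733)*(1/561) = 737*(1/561) = 67/51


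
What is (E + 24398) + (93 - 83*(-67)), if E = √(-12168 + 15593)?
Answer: 30052 + 5*√137 ≈ 30111.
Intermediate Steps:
E = 5*√137 (E = √3425 = 5*√137 ≈ 58.523)
(E + 24398) + (93 - 83*(-67)) = (5*√137 + 24398) + (93 - 83*(-67)) = (24398 + 5*√137) + (93 + 5561) = (24398 + 5*√137) + 5654 = 30052 + 5*√137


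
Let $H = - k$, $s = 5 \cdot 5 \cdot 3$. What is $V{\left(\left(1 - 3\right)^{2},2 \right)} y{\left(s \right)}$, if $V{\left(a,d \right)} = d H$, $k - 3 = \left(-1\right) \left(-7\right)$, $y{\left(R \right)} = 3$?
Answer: $-60$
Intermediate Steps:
$s = 75$ ($s = 25 \cdot 3 = 75$)
$k = 10$ ($k = 3 - -7 = 3 + 7 = 10$)
$H = -10$ ($H = \left(-1\right) 10 = -10$)
$V{\left(a,d \right)} = - 10 d$ ($V{\left(a,d \right)} = d \left(-10\right) = - 10 d$)
$V{\left(\left(1 - 3\right)^{2},2 \right)} y{\left(s \right)} = \left(-10\right) 2 \cdot 3 = \left(-20\right) 3 = -60$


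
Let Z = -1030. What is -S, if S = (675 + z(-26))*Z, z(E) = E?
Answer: 668470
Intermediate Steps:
S = -668470 (S = (675 - 26)*(-1030) = 649*(-1030) = -668470)
-S = -1*(-668470) = 668470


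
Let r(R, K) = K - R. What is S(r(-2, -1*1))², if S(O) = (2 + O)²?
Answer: 81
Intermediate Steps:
S(r(-2, -1*1))² = ((2 + (-1*1 - 1*(-2)))²)² = ((2 + (-1 + 2))²)² = ((2 + 1)²)² = (3²)² = 9² = 81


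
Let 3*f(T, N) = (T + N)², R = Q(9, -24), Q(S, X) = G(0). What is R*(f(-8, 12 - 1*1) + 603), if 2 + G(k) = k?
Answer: -1212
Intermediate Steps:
G(k) = -2 + k
Q(S, X) = -2 (Q(S, X) = -2 + 0 = -2)
R = -2
f(T, N) = (N + T)²/3 (f(T, N) = (T + N)²/3 = (N + T)²/3)
R*(f(-8, 12 - 1*1) + 603) = -2*(((12 - 1*1) - 8)²/3 + 603) = -2*(((12 - 1) - 8)²/3 + 603) = -2*((11 - 8)²/3 + 603) = -2*((⅓)*3² + 603) = -2*((⅓)*9 + 603) = -2*(3 + 603) = -2*606 = -1212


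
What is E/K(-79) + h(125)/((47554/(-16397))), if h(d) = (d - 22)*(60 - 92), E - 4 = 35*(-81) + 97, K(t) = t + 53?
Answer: 29522499/23777 ≈ 1241.6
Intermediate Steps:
K(t) = 53 + t
E = -2734 (E = 4 + (35*(-81) + 97) = 4 + (-2835 + 97) = 4 - 2738 = -2734)
h(d) = 704 - 32*d (h(d) = (-22 + d)*(-32) = 704 - 32*d)
E/K(-79) + h(125)/((47554/(-16397))) = -2734/(53 - 79) + (704 - 32*125)/((47554/(-16397))) = -2734/(-26) + (704 - 4000)/((47554*(-1/16397))) = -2734*(-1/26) - 3296/(-47554/16397) = 1367/13 - 3296*(-16397/47554) = 1367/13 + 27022256/23777 = 29522499/23777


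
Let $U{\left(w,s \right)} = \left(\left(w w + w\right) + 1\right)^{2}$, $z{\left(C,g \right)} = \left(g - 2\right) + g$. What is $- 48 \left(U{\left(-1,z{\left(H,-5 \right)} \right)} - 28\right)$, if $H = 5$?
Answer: $1296$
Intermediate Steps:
$z{\left(C,g \right)} = -2 + 2 g$ ($z{\left(C,g \right)} = \left(-2 + g\right) + g = -2 + 2 g$)
$U{\left(w,s \right)} = \left(1 + w + w^{2}\right)^{2}$ ($U{\left(w,s \right)} = \left(\left(w^{2} + w\right) + 1\right)^{2} = \left(\left(w + w^{2}\right) + 1\right)^{2} = \left(1 + w + w^{2}\right)^{2}$)
$- 48 \left(U{\left(-1,z{\left(H,-5 \right)} \right)} - 28\right) = - 48 \left(\left(1 - 1 + \left(-1\right)^{2}\right)^{2} - 28\right) = - 48 \left(\left(1 - 1 + 1\right)^{2} - 28\right) = - 48 \left(1^{2} - 28\right) = - 48 \left(1 - 28\right) = \left(-48\right) \left(-27\right) = 1296$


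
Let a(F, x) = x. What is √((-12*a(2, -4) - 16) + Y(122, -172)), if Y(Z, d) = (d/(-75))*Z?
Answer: 2*√17538/15 ≈ 17.657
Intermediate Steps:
Y(Z, d) = -Z*d/75 (Y(Z, d) = (d*(-1/75))*Z = (-d/75)*Z = -Z*d/75)
√((-12*a(2, -4) - 16) + Y(122, -172)) = √((-12*(-4) - 16) - 1/75*122*(-172)) = √((48 - 16) + 20984/75) = √(32 + 20984/75) = √(23384/75) = 2*√17538/15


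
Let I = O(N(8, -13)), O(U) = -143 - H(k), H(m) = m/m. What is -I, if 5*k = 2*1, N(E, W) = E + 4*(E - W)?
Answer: 144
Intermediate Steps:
N(E, W) = -4*W + 5*E (N(E, W) = E + (-4*W + 4*E) = -4*W + 5*E)
k = 2/5 (k = (2*1)/5 = (1/5)*2 = 2/5 ≈ 0.40000)
H(m) = 1
O(U) = -144 (O(U) = -143 - 1*1 = -143 - 1 = -144)
I = -144
-I = -1*(-144) = 144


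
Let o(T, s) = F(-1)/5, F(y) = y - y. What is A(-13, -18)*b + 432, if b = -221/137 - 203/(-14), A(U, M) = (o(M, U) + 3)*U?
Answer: -19341/274 ≈ -70.588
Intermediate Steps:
F(y) = 0
o(T, s) = 0 (o(T, s) = 0/5 = 0*(⅕) = 0)
A(U, M) = 3*U (A(U, M) = (0 + 3)*U = 3*U)
b = 3531/274 (b = -221*1/137 - 203*(-1/14) = -221/137 + 29/2 = 3531/274 ≈ 12.887)
A(-13, -18)*b + 432 = (3*(-13))*(3531/274) + 432 = -39*3531/274 + 432 = -137709/274 + 432 = -19341/274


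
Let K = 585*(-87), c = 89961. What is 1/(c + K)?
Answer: 1/39066 ≈ 2.5598e-5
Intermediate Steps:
K = -50895
1/(c + K) = 1/(89961 - 50895) = 1/39066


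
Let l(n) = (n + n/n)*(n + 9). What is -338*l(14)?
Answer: -116610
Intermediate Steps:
l(n) = (1 + n)*(9 + n) (l(n) = (n + 1)*(9 + n) = (1 + n)*(9 + n))
-338*l(14) = -338*(9 + 14² + 10*14) = -338*(9 + 196 + 140) = -338*345 = -116610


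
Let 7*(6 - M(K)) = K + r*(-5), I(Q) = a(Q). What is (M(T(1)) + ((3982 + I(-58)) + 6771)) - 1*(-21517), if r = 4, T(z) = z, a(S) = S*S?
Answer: 249499/7 ≈ 35643.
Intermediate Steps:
a(S) = S²
I(Q) = Q²
M(K) = 62/7 - K/7 (M(K) = 6 - (K + 4*(-5))/7 = 6 - (K - 20)/7 = 6 - (-20 + K)/7 = 6 + (20/7 - K/7) = 62/7 - K/7)
(M(T(1)) + ((3982 + I(-58)) + 6771)) - 1*(-21517) = ((62/7 - ⅐*1) + ((3982 + (-58)²) + 6771)) - 1*(-21517) = ((62/7 - ⅐) + ((3982 + 3364) + 6771)) + 21517 = (61/7 + (7346 + 6771)) + 21517 = (61/7 + 14117) + 21517 = 98880/7 + 21517 = 249499/7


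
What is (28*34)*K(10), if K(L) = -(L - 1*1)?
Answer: -8568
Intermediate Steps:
K(L) = 1 - L (K(L) = -(L - 1) = -(-1 + L) = 1 - L)
(28*34)*K(10) = (28*34)*(1 - 1*10) = 952*(1 - 10) = 952*(-9) = -8568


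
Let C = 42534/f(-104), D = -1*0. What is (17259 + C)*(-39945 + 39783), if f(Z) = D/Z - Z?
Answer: -74417535/26 ≈ -2.8622e+6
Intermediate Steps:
D = 0
f(Z) = -Z (f(Z) = 0/Z - Z = 0 - Z = -Z)
C = 21267/52 (C = 42534/((-1*(-104))) = 42534/104 = 42534*(1/104) = 21267/52 ≈ 408.98)
(17259 + C)*(-39945 + 39783) = (17259 + 21267/52)*(-39945 + 39783) = (918735/52)*(-162) = -74417535/26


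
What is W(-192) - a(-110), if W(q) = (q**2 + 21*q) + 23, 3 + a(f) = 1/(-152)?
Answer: 4994417/152 ≈ 32858.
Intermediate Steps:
a(f) = -457/152 (a(f) = -3 + 1/(-152) = -3 - 1/152 = -457/152)
W(q) = 23 + q**2 + 21*q
W(-192) - a(-110) = (23 + (-192)**2 + 21*(-192)) - 1*(-457/152) = (23 + 36864 - 4032) + 457/152 = 32855 + 457/152 = 4994417/152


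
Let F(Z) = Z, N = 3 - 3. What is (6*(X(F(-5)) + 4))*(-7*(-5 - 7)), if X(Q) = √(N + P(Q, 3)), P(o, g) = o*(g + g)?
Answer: 2016 + 504*I*√30 ≈ 2016.0 + 2760.5*I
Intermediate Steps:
P(o, g) = 2*g*o (P(o, g) = o*(2*g) = 2*g*o)
N = 0
X(Q) = √6*√Q (X(Q) = √(0 + 2*3*Q) = √(0 + 6*Q) = √(6*Q) = √6*√Q)
(6*(X(F(-5)) + 4))*(-7*(-5 - 7)) = (6*(√6*√(-5) + 4))*(-7*(-5 - 7)) = (6*(√6*(I*√5) + 4))*(-7*(-12)) = (6*(I*√30 + 4))*84 = (6*(4 + I*√30))*84 = (24 + 6*I*√30)*84 = 2016 + 504*I*√30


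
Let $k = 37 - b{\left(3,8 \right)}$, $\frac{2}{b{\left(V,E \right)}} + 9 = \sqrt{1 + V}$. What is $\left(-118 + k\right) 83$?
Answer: $- \frac{46895}{7} \approx -6699.3$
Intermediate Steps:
$b{\left(V,E \right)} = \frac{2}{-9 + \sqrt{1 + V}}$
$k = \frac{261}{7}$ ($k = 37 - \frac{2}{-9 + \sqrt{1 + 3}} = 37 - \frac{2}{-9 + \sqrt{4}} = 37 - \frac{2}{-9 + 2} = 37 - \frac{2}{-7} = 37 - 2 \left(- \frac{1}{7}\right) = 37 - - \frac{2}{7} = 37 + \frac{2}{7} = \frac{261}{7} \approx 37.286$)
$\left(-118 + k\right) 83 = \left(-118 + \frac{261}{7}\right) 83 = \left(- \frac{565}{7}\right) 83 = - \frac{46895}{7}$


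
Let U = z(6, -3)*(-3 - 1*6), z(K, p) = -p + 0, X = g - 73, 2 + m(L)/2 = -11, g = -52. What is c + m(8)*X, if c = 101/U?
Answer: 87649/27 ≈ 3246.3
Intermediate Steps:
m(L) = -26 (m(L) = -4 + 2*(-11) = -4 - 22 = -26)
X = -125 (X = -52 - 73 = -125)
z(K, p) = -p
U = -27 (U = (-1*(-3))*(-3 - 1*6) = 3*(-3 - 6) = 3*(-9) = -27)
c = -101/27 (c = 101/(-27) = 101*(-1/27) = -101/27 ≈ -3.7407)
c + m(8)*X = -101/27 - 26*(-125) = -101/27 + 3250 = 87649/27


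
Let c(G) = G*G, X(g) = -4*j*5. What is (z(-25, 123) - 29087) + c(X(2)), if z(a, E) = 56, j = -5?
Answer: -19031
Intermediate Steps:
X(g) = 100 (X(g) = -4*(-5)*5 = 20*5 = 100)
c(G) = G**2
(z(-25, 123) - 29087) + c(X(2)) = (56 - 29087) + 100**2 = -29031 + 10000 = -19031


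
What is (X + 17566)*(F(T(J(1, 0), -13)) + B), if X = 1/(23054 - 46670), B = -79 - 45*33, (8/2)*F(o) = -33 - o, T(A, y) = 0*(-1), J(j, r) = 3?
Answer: -2608920301295/94464 ≈ -2.7618e+7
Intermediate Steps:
T(A, y) = 0
F(o) = -33/4 - o/4 (F(o) = (-33 - o)/4 = -33/4 - o/4)
B = -1564 (B = -79 - 1485 = -1564)
X = -1/23616 (X = 1/(-23616) = -1/23616 ≈ -4.2344e-5)
(X + 17566)*(F(T(J(1, 0), -13)) + B) = (-1/23616 + 17566)*((-33/4 - 1/4*0) - 1564) = 414838655*((-33/4 + 0) - 1564)/23616 = 414838655*(-33/4 - 1564)/23616 = (414838655/23616)*(-6289/4) = -2608920301295/94464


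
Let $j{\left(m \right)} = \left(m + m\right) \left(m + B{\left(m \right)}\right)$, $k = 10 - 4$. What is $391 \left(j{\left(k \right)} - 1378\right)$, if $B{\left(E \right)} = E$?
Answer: $-482494$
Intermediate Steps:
$k = 6$
$j{\left(m \right)} = 4 m^{2}$ ($j{\left(m \right)} = \left(m + m\right) \left(m + m\right) = 2 m 2 m = 4 m^{2}$)
$391 \left(j{\left(k \right)} - 1378\right) = 391 \left(4 \cdot 6^{2} - 1378\right) = 391 \left(4 \cdot 36 - 1378\right) = 391 \left(144 - 1378\right) = 391 \left(-1234\right) = -482494$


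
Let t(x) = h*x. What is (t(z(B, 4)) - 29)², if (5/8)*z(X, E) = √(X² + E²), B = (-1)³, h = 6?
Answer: 60193/25 - 2784*√17/5 ≈ 111.97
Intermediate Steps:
B = -1
z(X, E) = 8*√(E² + X²)/5 (z(X, E) = 8*√(X² + E²)/5 = 8*√(E² + X²)/5)
t(x) = 6*x
(t(z(B, 4)) - 29)² = (6*(8*√(4² + (-1)²)/5) - 29)² = (6*(8*√(16 + 1)/5) - 29)² = (6*(8*√17/5) - 29)² = (48*√17/5 - 29)² = (-29 + 48*√17/5)²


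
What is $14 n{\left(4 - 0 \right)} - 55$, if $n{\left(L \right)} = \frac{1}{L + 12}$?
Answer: $- \frac{433}{8} \approx -54.125$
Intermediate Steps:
$n{\left(L \right)} = \frac{1}{12 + L}$
$14 n{\left(4 - 0 \right)} - 55 = \frac{14}{12 + \left(4 - 0\right)} - 55 = \frac{14}{12 + \left(4 + 0\right)} - 55 = \frac{14}{12 + 4} - 55 = \frac{14}{16} - 55 = 14 \cdot \frac{1}{16} - 55 = \frac{7}{8} - 55 = - \frac{433}{8}$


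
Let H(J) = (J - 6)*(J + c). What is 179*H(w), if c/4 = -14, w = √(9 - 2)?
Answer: 61397 - 11098*√7 ≈ 32034.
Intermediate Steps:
w = √7 ≈ 2.6458
c = -56 (c = 4*(-14) = -56)
H(J) = (-56 + J)*(-6 + J) (H(J) = (J - 6)*(J - 56) = (-6 + J)*(-56 + J) = (-56 + J)*(-6 + J))
179*H(w) = 179*(336 + (√7)² - 62*√7) = 179*(336 + 7 - 62*√7) = 179*(343 - 62*√7) = 61397 - 11098*√7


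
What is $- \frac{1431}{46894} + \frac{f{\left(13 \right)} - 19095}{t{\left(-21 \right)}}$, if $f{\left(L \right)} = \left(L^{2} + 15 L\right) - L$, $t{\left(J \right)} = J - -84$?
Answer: $- \frac{293023763}{984774} \approx -297.55$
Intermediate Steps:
$t{\left(J \right)} = 84 + J$ ($t{\left(J \right)} = J + 84 = 84 + J$)
$f{\left(L \right)} = L^{2} + 14 L$
$- \frac{1431}{46894} + \frac{f{\left(13 \right)} - 19095}{t{\left(-21 \right)}} = - \frac{1431}{46894} + \frac{13 \left(14 + 13\right) - 19095}{84 - 21} = \left(-1431\right) \frac{1}{46894} + \frac{13 \cdot 27 - 19095}{63} = - \frac{1431}{46894} + \left(351 - 19095\right) \frac{1}{63} = - \frac{1431}{46894} - \frac{6248}{21} = - \frac{293023763}{984774}$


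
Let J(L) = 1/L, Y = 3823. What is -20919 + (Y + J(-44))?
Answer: -752225/44 ≈ -17096.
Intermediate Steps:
-20919 + (Y + J(-44)) = -20919 + (3823 + 1/(-44)) = -20919 + (3823 - 1/44) = -20919 + 168211/44 = -752225/44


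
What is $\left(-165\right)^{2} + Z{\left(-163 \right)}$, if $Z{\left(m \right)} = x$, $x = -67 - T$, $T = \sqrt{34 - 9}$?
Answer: $27153$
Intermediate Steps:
$T = 5$ ($T = \sqrt{25} = 5$)
$x = -72$ ($x = -67 - 5 = -72$)
$Z{\left(m \right)} = -72$
$\left(-165\right)^{2} + Z{\left(-163 \right)} = \left(-165\right)^{2} - 72 = 27225 - 72 = 27153$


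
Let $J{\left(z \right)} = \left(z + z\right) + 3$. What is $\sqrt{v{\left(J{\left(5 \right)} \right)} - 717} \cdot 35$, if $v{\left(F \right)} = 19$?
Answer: $35 i \sqrt{698} \approx 924.69 i$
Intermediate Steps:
$J{\left(z \right)} = 3 + 2 z$ ($J{\left(z \right)} = 2 z + 3 = 3 + 2 z$)
$\sqrt{v{\left(J{\left(5 \right)} \right)} - 717} \cdot 35 = \sqrt{19 - 717} \cdot 35 = \sqrt{-698} \cdot 35 = i \sqrt{698} \cdot 35 = 35 i \sqrt{698}$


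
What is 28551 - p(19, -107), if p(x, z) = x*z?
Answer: 30584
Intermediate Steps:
28551 - p(19, -107) = 28551 - 19*(-107) = 28551 - 1*(-2033) = 28551 + 2033 = 30584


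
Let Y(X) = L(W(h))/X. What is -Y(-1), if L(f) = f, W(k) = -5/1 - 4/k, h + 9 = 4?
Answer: -21/5 ≈ -4.2000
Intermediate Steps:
h = -5 (h = -9 + 4 = -5)
W(k) = -5 - 4/k (W(k) = -5*1 - 4/k = -5 - 4/k)
Y(X) = -21/(5*X) (Y(X) = (-5 - 4/(-5))/X = (-5 - 4*(-1/5))/X = (-5 + 4/5)/X = -21/(5*X))
-Y(-1) = -(-21)/(5*(-1)) = -(-21)*(-1)/5 = -1*21/5 = -21/5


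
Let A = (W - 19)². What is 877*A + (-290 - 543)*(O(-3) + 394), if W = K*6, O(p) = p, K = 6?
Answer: -72250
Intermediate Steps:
W = 36 (W = 6*6 = 36)
A = 289 (A = (36 - 19)² = 17² = 289)
877*A + (-290 - 543)*(O(-3) + 394) = 877*289 + (-290 - 543)*(-3 + 394) = 253453 - 833*391 = 253453 - 325703 = -72250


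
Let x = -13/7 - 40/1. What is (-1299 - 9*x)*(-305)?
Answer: 1969080/7 ≈ 2.8130e+5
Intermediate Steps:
x = -293/7 (x = -13*⅐ - 40*1 = -13/7 - 40 = -293/7 ≈ -41.857)
(-1299 - 9*x)*(-305) = (-1299 - 9*(-293/7))*(-305) = (-1299 + 2637/7)*(-305) = -6456/7*(-305) = 1969080/7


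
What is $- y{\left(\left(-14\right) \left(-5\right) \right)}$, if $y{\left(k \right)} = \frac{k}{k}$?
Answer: $-1$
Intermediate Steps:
$y{\left(k \right)} = 1$
$- y{\left(\left(-14\right) \left(-5\right) \right)} = \left(-1\right) 1 = -1$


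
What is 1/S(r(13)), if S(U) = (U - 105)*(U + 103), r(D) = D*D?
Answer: 1/17408 ≈ 5.7445e-5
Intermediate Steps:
r(D) = D²
S(U) = (-105 + U)*(103 + U)
1/S(r(13)) = 1/(-10815 + (13²)² - 2*13²) = 1/(-10815 + 169² - 2*169) = 1/(-10815 + 28561 - 338) = 1/17408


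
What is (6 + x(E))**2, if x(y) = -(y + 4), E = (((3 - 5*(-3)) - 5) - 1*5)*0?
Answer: 4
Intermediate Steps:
E = 0 (E = (((3 + 15) - 5) - 5)*0 = ((18 - 5) - 5)*0 = (13 - 5)*0 = 8*0 = 0)
x(y) = -4 - y (x(y) = -(4 + y) = -4 - y)
(6 + x(E))**2 = (6 + (-4 - 1*0))**2 = (6 + (-4 + 0))**2 = (6 - 4)**2 = 2**2 = 4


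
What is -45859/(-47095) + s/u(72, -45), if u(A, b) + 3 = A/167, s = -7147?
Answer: 56229863666/20203755 ≈ 2783.1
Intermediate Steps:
u(A, b) = -3 + A/167
-45859/(-47095) + s/u(72, -45) = -45859/(-47095) - 7147/(-3 + (1/167)*72) = -45859*(-1/47095) - 7147/(-3 + 72/167) = 45859/47095 - 7147/(-429/167) = 45859/47095 - 7147*(-167/429) = 45859/47095 + 1193549/429 = 56229863666/20203755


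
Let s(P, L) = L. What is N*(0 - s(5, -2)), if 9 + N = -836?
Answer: -1690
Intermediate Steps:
N = -845 (N = -9 - 836 = -845)
N*(0 - s(5, -2)) = -845*(0 - 1*(-2)) = -845*(0 + 2) = -845*2 = -1690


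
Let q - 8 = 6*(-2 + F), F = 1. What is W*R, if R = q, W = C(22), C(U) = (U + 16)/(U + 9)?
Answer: 76/31 ≈ 2.4516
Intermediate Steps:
C(U) = (16 + U)/(9 + U)
W = 38/31 (W = (16 + 22)/(9 + 22) = 38/31 ≈ 1.2258)
q = 2 (q = 8 + 6*(-2 + 1) = 8 + 6*(-1) = 8 - 6 = 2)
R = 2
W*R = (38/31)*2 = 76/31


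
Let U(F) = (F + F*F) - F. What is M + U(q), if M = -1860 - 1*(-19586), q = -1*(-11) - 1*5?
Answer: 17762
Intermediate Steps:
q = 6 (q = 11 - 5 = 6)
M = 17726 (M = -1860 + 19586 = 17726)
U(F) = F² (U(F) = (F + F²) - F = F²)
M + U(q) = 17726 + 6² = 17726 + 36 = 17762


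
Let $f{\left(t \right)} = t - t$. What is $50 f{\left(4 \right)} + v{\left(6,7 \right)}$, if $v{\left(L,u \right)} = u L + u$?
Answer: $49$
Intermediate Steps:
$v{\left(L,u \right)} = u + L u$ ($v{\left(L,u \right)} = L u + u = u + L u$)
$f{\left(t \right)} = 0$
$50 f{\left(4 \right)} + v{\left(6,7 \right)} = 50 \cdot 0 + 7 \left(1 + 6\right) = 0 + 7 \cdot 7 = 0 + 49 = 49$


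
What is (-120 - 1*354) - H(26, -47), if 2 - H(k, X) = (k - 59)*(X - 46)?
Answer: 2593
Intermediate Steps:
H(k, X) = 2 - (-59 + k)*(-46 + X) (H(k, X) = 2 - (k - 59)*(X - 46) = 2 - (-59 + k)*(-46 + X))
(-120 - 1*354) - H(26, -47) = (-120 - 1*354) - (-2712 + 46*26 + 59*(-47) - 1*(-47)*26) = (-120 - 354) - (-2712 + 1196 - 2773 + 1222) = -474 - 1*(-3067) = -474 + 3067 = 2593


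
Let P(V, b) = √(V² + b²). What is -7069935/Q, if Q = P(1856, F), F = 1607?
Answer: -1413987*√6027185/1205437 ≈ -2879.8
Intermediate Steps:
Q = √6027185 (Q = √(1856² + 1607²) = √(3444736 + 2582449) = √6027185 ≈ 2455.0)
-7069935/Q = -7069935*√6027185/6027185 = -1413987*√6027185/1205437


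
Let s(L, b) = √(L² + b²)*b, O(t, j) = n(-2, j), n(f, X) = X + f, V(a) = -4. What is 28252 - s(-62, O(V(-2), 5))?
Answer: 28252 - 3*√3853 ≈ 28066.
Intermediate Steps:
O(t, j) = -2 + j (O(t, j) = j - 2 = -2 + j)
s(L, b) = b*√(L² + b²)
28252 - s(-62, O(V(-2), 5)) = 28252 - (-2 + 5)*√((-62)² + (-2 + 5)²) = 28252 - 3*√(3844 + 3²) = 28252 - 3*√(3844 + 9) = 28252 - 3*√3853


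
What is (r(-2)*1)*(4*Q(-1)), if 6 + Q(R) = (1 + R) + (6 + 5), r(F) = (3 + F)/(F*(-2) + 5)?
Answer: 20/9 ≈ 2.2222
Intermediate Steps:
r(F) = (3 + F)/(5 - 2*F) (r(F) = (3 + F)/(-2*F + 5) = (3 + F)/(5 - 2*F))
Q(R) = 6 + R (Q(R) = -6 + ((1 + R) + (6 + 5)) = -6 + ((1 + R) + 11) = -6 + (12 + R) = 6 + R)
(r(-2)*1)*(4*Q(-1)) = (((-3 - 1*(-2))/(-5 + 2*(-2)))*1)*(4*(6 - 1)) = (((-3 + 2)/(-5 - 4))*1)*(4*5) = ((-1/(-9))*1)*20 = (-⅑*(-1)*1)*20 = ((⅑)*1)*20 = (⅑)*20 = 20/9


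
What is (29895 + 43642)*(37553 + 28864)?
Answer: 4884106929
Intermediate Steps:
(29895 + 43642)*(37553 + 28864) = 73537*66417 = 4884106929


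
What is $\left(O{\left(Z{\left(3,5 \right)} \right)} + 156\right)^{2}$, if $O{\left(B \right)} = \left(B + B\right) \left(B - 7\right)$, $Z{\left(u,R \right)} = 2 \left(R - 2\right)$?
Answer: $20736$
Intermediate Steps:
$Z{\left(u,R \right)} = -4 + 2 R$ ($Z{\left(u,R \right)} = 2 \left(-2 + R\right) = -4 + 2 R$)
$O{\left(B \right)} = 2 B \left(-7 + B\right)$
$\left(O{\left(Z{\left(3,5 \right)} \right)} + 156\right)^{2} = \left(2 \left(-4 + 2 \cdot 5\right) \left(-7 + \left(-4 + 2 \cdot 5\right)\right) + 156\right)^{2} = \left(2 \left(-4 + 10\right) \left(-7 + \left(-4 + 10\right)\right) + 156\right)^{2} = \left(2 \cdot 6 \left(-7 + 6\right) + 156\right)^{2} = \left(2 \cdot 6 \left(-1\right) + 156\right)^{2} = \left(-12 + 156\right)^{2} = 144^{2} = 20736$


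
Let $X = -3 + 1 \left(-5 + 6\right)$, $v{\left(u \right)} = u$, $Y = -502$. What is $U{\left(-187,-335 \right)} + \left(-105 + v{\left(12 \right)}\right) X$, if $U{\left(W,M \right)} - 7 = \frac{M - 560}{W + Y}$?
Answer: $\frac{133872}{689} \approx 194.3$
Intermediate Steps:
$U{\left(W,M \right)} = 7 + \frac{-560 + M}{-502 + W}$ ($U{\left(W,M \right)} = 7 + \frac{M - 560}{W - 502} = 7 + \frac{-560 + M}{-502 + W}$)
$X = -2$ ($X = -3 + 1 \cdot 1 = -3 + 1 = -2$)
$U{\left(-187,-335 \right)} + \left(-105 + v{\left(12 \right)}\right) X = \frac{-4074 - 335 + 7 \left(-187\right)}{-502 - 187} + \left(-105 + 12\right) \left(-2\right) = \frac{-4074 - 335 - 1309}{-689} - -186 = \left(- \frac{1}{689}\right) \left(-5718\right) + 186 = \frac{5718}{689} + 186 = \frac{133872}{689}$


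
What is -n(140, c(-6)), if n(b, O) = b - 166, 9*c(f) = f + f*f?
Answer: 26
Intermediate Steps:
c(f) = f/9 + f²/9 (c(f) = (f + f*f)/9 = (f + f²)/9 = f/9 + f²/9)
n(b, O) = -166 + b
-n(140, c(-6)) = -(-166 + 140) = -1*(-26) = 26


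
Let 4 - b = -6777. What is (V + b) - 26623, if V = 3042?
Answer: -16800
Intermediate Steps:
b = 6781 (b = 4 - 1*(-6777) = 4 + 6777 = 6781)
(V + b) - 26623 = (3042 + 6781) - 26623 = 9823 - 26623 = -16800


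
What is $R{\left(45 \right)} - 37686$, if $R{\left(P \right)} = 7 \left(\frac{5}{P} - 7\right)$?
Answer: $- \frac{339608}{9} \approx -37734.0$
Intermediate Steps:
$R{\left(P \right)} = -49 + \frac{35}{P}$ ($R{\left(P \right)} = 7 \left(-7 + \frac{5}{P}\right) = -49 + \frac{35}{P}$)
$R{\left(45 \right)} - 37686 = \left(-49 + \frac{35}{45}\right) - 37686 = \left(-49 + 35 \cdot \frac{1}{45}\right) - 37686 = \left(-49 + \frac{7}{9}\right) - 37686 = - \frac{434}{9} - 37686 = - \frac{339608}{9}$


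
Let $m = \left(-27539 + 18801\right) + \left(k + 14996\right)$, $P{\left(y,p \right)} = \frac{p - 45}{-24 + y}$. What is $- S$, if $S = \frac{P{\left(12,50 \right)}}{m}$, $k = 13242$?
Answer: $\frac{1}{46800} \approx 2.1368 \cdot 10^{-5}$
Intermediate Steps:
$P{\left(y,p \right)} = \frac{-45 + p}{-24 + y}$
$m = 19500$ ($m = \left(-27539 + 18801\right) + \left(13242 + 14996\right) = -8738 + 28238 = 19500$)
$S = - \frac{1}{46800}$ ($S = \frac{\frac{1}{-24 + 12} \left(-45 + 50\right)}{19500} = \frac{1}{-12} \cdot 5 \cdot \frac{1}{19500} = \left(- \frac{1}{12}\right) 5 \cdot \frac{1}{19500} = \left(- \frac{5}{12}\right) \frac{1}{19500} = - \frac{1}{46800} \approx -2.1368 \cdot 10^{-5}$)
$- S = \left(-1\right) \left(- \frac{1}{46800}\right) = \frac{1}{46800}$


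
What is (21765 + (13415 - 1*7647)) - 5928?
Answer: 21605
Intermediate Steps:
(21765 + (13415 - 1*7647)) - 5928 = (21765 + (13415 - 7647)) - 5928 = (21765 + 5768) - 5928 = 27533 - 5928 = 21605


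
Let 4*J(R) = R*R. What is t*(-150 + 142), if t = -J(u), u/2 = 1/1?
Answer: 8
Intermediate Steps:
u = 2 (u = 2/1 = 2*1 = 2)
J(R) = R²/4 (J(R) = (R*R)/4 = R²/4)
t = -1 (t = -2²/4 = -4/4 = -1*1 = -1)
t*(-150 + 142) = -(-150 + 142) = -1*(-8) = 8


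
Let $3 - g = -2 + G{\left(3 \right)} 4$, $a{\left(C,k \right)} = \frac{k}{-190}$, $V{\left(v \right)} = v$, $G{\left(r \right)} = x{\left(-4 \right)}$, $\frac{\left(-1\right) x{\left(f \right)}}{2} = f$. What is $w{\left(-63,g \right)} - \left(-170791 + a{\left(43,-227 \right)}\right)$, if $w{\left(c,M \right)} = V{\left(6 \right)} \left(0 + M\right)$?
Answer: $\frac{32419283}{190} \approx 1.7063 \cdot 10^{5}$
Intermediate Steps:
$x{\left(f \right)} = - 2 f$
$G{\left(r \right)} = 8$ ($G{\left(r \right)} = \left(-2\right) \left(-4\right) = 8$)
$a{\left(C,k \right)} = - \frac{k}{190}$ ($a{\left(C,k \right)} = k \left(- \frac{1}{190}\right) = - \frac{k}{190}$)
$g = -27$ ($g = 3 - \left(-2 + 8 \cdot 4\right) = 3 - \left(-2 + 32\right) = 3 - 30 = -27$)
$w{\left(c,M \right)} = 6 M$ ($w{\left(c,M \right)} = 6 \left(0 + M\right) = 6 M$)
$w{\left(-63,g \right)} - \left(-170791 + a{\left(43,-227 \right)}\right) = 6 \left(-27\right) + \left(170791 - \left(- \frac{1}{190}\right) \left(-227\right)\right) = -162 + \left(170791 - \frac{227}{190}\right) = -162 + \frac{32450063}{190} = \frac{32419283}{190}$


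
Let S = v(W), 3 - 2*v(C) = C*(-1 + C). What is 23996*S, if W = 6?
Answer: -323946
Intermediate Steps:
v(C) = 3/2 - C*(-1 + C)/2
S = -27/2 (S = 3/2 + (1/2)*6 - 1/2*6**2 = 3/2 + 3 - 1/2*36 = 3/2 + 3 - 18 = -27/2 ≈ -13.500)
23996*S = 23996*(-27/2) = -323946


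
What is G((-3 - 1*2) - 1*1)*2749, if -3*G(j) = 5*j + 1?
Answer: 79721/3 ≈ 26574.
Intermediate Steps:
G(j) = -⅓ - 5*j/3 (G(j) = -(5*j + 1)/3 = -(1 + 5*j)/3 = -⅓ - 5*j/3)
G((-3 - 1*2) - 1*1)*2749 = (-⅓ - 5*((-3 - 1*2) - 1*1)/3)*2749 = (-⅓ - 5*((-3 - 2) - 1)/3)*2749 = (-⅓ - 5*(-5 - 1)/3)*2749 = (-⅓ - 5/3*(-6))*2749 = (-⅓ + 10)*2749 = (29/3)*2749 = 79721/3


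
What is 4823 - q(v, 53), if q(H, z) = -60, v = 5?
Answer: 4883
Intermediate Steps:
4823 - q(v, 53) = 4823 - 1*(-60) = 4823 + 60 = 4883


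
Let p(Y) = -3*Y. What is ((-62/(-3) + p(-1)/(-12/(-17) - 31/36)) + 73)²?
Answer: 448888969/81225 ≈ 5526.5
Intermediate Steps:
((-62/(-3) + p(-1)/(-12/(-17) - 31/36)) + 73)² = ((-62/(-3) + (-3*(-1))/(-12/(-17) - 31/36)) + 73)² = ((-62*(-⅓) + 3/(-12*(-1/17) - 31*1/36)) + 73)² = ((62/3 + 3/(12/17 - 31/36)) + 73)² = ((62/3 + 3/(-95/612)) + 73)² = ((62/3 + 3*(-612/95)) + 73)² = ((62/3 - 1836/95) + 73)² = (382/285 + 73)² = (21187/285)² = 448888969/81225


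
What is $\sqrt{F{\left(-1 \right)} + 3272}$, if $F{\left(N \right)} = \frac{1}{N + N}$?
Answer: $\frac{3 \sqrt{1454}}{2} \approx 57.197$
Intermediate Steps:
$F{\left(N \right)} = \frac{1}{2 N}$
$\sqrt{F{\left(-1 \right)} + 3272} = \sqrt{\frac{1}{2 \left(-1\right)} + 3272} = \sqrt{\frac{1}{2} \left(-1\right) + 3272} = \sqrt{- \frac{1}{2} + 3272} = \sqrt{\frac{6543}{2}} = \frac{3 \sqrt{1454}}{2}$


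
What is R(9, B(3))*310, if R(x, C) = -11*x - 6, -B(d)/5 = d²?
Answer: -32550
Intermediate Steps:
B(d) = -5*d²
R(x, C) = -6 - 11*x
R(9, B(3))*310 = (-6 - 11*9)*310 = (-6 - 99)*310 = -105*310 = -32550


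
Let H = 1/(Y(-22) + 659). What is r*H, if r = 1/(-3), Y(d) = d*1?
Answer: -1/1911 ≈ -0.00052329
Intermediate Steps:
Y(d) = d
r = -⅓ ≈ -0.33333
H = 1/637 (H = 1/(-22 + 659) = 1/637 ≈ 0.0015699)
r*H = -⅓*1/637 = -1/1911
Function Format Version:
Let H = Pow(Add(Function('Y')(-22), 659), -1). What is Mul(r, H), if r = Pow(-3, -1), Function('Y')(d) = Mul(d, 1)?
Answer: Rational(-1, 1911) ≈ -0.00052329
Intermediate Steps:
Function('Y')(d) = d
r = Rational(-1, 3) ≈ -0.33333
H = Rational(1, 637) (H = Pow(Add(-22, 659), -1) = Pow(637, -1) = Rational(1, 637) ≈ 0.0015699)
Mul(r, H) = Mul(Rational(-1, 3), Rational(1, 637)) = Rational(-1, 1911)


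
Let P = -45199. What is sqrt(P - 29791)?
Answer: I*sqrt(74990) ≈ 273.84*I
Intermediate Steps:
sqrt(P - 29791) = sqrt(-45199 - 29791) = sqrt(-74990) = I*sqrt(74990)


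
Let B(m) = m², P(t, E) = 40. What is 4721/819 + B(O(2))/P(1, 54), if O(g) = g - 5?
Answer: 196211/32760 ≈ 5.9893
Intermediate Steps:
O(g) = -5 + g
4721/819 + B(O(2))/P(1, 54) = 4721/819 + (-5 + 2)²/40 = 4721*(1/819) + (-3)²*(1/40) = 4721/819 + 9*(1/40) = 4721/819 + 9/40 = 196211/32760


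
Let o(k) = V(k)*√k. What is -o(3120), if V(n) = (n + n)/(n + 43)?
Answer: -24960*√195/3163 ≈ -110.20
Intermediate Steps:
V(n) = 2*n/(43 + n) (V(n) = (2*n)/(43 + n) = 2*n/(43 + n))
o(k) = 2*k^(3/2)/(43 + k) (o(k) = (2*k/(43 + k))*√k = 2*k^(3/2)/(43 + k))
-o(3120) = -2*3120^(3/2)/(43 + 3120) = -2*12480*√195/3163 = -24960*√195/3163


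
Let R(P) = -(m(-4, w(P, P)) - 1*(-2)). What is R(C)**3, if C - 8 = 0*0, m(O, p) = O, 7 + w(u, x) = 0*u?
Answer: 8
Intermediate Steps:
w(u, x) = -7 (w(u, x) = -7 + 0*u = -7 + 0 = -7)
C = 8 (C = 8 + 0*0 = 8 + 0 = 8)
R(P) = 2 (R(P) = -(-4 - 1*(-2)) = -(-4 + 2) = -1*(-2) = 2)
R(C)**3 = 2**3 = 8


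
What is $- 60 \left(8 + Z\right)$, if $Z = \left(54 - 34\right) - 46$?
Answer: $1080$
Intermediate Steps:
$Z = -26$ ($Z = 20 - 46 = -26$)
$- 60 \left(8 + Z\right) = - 60 \left(8 - 26\right) = \left(-60\right) \left(-18\right) = 1080$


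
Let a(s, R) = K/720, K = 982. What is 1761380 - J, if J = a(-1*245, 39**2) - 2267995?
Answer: 1450574509/360 ≈ 4.0294e+6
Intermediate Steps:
a(s, R) = 491/360 (a(s, R) = 982/720 = 982*(1/720) = 491/360)
J = -816477709/360 (J = 491/360 - 2267995 = -816477709/360 ≈ -2.2680e+6)
1761380 - J = 1761380 - 1*(-816477709/360) = 1761380 + 816477709/360 = 1450574509/360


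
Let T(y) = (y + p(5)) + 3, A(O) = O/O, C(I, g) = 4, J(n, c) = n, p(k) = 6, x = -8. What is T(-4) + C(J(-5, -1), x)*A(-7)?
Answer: 9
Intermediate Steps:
A(O) = 1
T(y) = 9 + y (T(y) = (y + 6) + 3 = (6 + y) + 3 = 9 + y)
T(-4) + C(J(-5, -1), x)*A(-7) = (9 - 4) + 4*1 = 5 + 4 = 9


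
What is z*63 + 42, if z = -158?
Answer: -9912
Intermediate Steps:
z*63 + 42 = -158*63 + 42 = -9954 + 42 = -9912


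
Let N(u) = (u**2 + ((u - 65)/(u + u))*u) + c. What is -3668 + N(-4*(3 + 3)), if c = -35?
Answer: -6343/2 ≈ -3171.5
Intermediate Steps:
N(u) = -135/2 + u**2 + u/2 (N(u) = (u**2 + ((u - 65)/(u + u))*u) - 35 = (u**2 + ((-65 + u)/((2*u)))*u) - 35 = (u**2 + ((-65 + u)*(1/(2*u)))*u) - 35 = (u**2 + ((-65 + u)/(2*u))*u) - 35 = (u**2 + (-65/2 + u/2)) - 35 = (-65/2 + u**2 + u/2) - 35 = -135/2 + u**2 + u/2)
-3668 + N(-4*(3 + 3)) = -3668 + (-135/2 + (-4*(3 + 3))**2 + (-4*(3 + 3))/2) = -3668 + (-135/2 + (-4*6)**2 + (-4*6)/2) = -3668 + (-135/2 + (-24)**2 + (1/2)*(-24)) = -3668 + (-135/2 + 576 - 12) = -3668 + 993/2 = -6343/2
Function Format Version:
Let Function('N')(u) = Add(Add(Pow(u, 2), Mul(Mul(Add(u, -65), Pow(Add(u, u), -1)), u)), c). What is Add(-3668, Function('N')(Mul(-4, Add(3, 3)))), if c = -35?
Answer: Rational(-6343, 2) ≈ -3171.5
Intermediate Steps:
Function('N')(u) = Add(Rational(-135, 2), Pow(u, 2), Mul(Rational(1, 2), u)) (Function('N')(u) = Add(Add(Pow(u, 2), Mul(Mul(Add(u, -65), Pow(Add(u, u), -1)), u)), -35) = Add(Add(Pow(u, 2), Mul(Mul(Add(-65, u), Pow(Mul(2, u), -1)), u)), -35) = Add(Add(Pow(u, 2), Mul(Mul(Add(-65, u), Mul(Rational(1, 2), Pow(u, -1))), u)), -35) = Add(Add(Pow(u, 2), Mul(Mul(Rational(1, 2), Pow(u, -1), Add(-65, u)), u)), -35) = Add(Add(Pow(u, 2), Add(Rational(-65, 2), Mul(Rational(1, 2), u))), -35) = Add(Add(Rational(-65, 2), Pow(u, 2), Mul(Rational(1, 2), u)), -35) = Add(Rational(-135, 2), Pow(u, 2), Mul(Rational(1, 2), u)))
Add(-3668, Function('N')(Mul(-4, Add(3, 3)))) = Add(-3668, Add(Rational(-135, 2), Pow(Mul(-4, Add(3, 3)), 2), Mul(Rational(1, 2), Mul(-4, Add(3, 3))))) = Add(-3668, Add(Rational(-135, 2), Pow(Mul(-4, 6), 2), Mul(Rational(1, 2), Mul(-4, 6)))) = Add(-3668, Add(Rational(-135, 2), Pow(-24, 2), Mul(Rational(1, 2), -24))) = Add(-3668, Add(Rational(-135, 2), 576, -12)) = Add(-3668, Rational(993, 2)) = Rational(-6343, 2)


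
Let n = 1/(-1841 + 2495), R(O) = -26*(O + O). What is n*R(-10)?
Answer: 260/327 ≈ 0.79511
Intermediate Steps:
R(O) = -52*O
n = 1/654 ≈ 0.0015291
n*R(-10) = (-52*(-10))/654 = (1/654)*520 = 260/327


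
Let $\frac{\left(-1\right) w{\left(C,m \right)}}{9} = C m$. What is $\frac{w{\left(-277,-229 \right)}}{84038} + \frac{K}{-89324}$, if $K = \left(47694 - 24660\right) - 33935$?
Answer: $- \frac{25039352695}{3753305156} \approx -6.6713$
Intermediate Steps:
$K = -10901$ ($K = 23034 - 33935 = -10901$)
$w{\left(C,m \right)} = - 9 C m$
$\frac{w{\left(-277,-229 \right)}}{84038} + \frac{K}{-89324} = \frac{\left(-9\right) \left(-277\right) \left(-229\right)}{84038} - \frac{10901}{-89324} = \left(-570897\right) \frac{1}{84038} - - \frac{10901}{89324} = - \frac{570897}{84038} + \frac{10901}{89324} = - \frac{25039352695}{3753305156}$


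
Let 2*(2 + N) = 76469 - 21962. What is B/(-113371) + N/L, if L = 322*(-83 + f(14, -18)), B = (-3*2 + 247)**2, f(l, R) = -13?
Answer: -9769859357/7009048704 ≈ -1.3939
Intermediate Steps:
B = 58081 (B = (-6 + 247)**2 = 241**2 = 58081)
L = -30912 (L = 322*(-83 - 13) = 322*(-96) = -30912)
N = 54503/2 (N = -2 + (76469 - 21962)/2 = -2 + (1/2)*54507 = -2 + 54507/2 = 54503/2 ≈ 27252.)
B/(-113371) + N/L = 58081/(-113371) + (54503/2)/(-30912) = 58081*(-1/113371) + (54503/2)*(-1/30912) = -58081/113371 - 54503/61824 = -9769859357/7009048704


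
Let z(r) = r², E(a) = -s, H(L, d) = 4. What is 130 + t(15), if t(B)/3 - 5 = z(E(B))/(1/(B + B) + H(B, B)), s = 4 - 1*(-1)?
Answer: 19795/121 ≈ 163.59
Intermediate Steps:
s = 5 (s = 4 + 1 = 5)
E(a) = -5 (E(a) = -1*5 = -5)
t(B) = 15 + 75/(4 + 1/(2*B)) (t(B) = 15 + 3*((-5)²/(1/(B + B) + 4)) = 15 + 3*(25/(1/(2*B) + 4)) = 15 + 3*(25/(4 + 1/(2*B))) = 15 + 75/(4 + 1/(2*B)))
130 + t(15) = 130 + 15*(1 + 18*15)/(1 + 8*15) = 130 + 15*(1 + 270)/(1 + 120) = 130 + 15*271/121 = 130 + 15*(1/121)*271 = 130 + 4065/121 = 19795/121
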